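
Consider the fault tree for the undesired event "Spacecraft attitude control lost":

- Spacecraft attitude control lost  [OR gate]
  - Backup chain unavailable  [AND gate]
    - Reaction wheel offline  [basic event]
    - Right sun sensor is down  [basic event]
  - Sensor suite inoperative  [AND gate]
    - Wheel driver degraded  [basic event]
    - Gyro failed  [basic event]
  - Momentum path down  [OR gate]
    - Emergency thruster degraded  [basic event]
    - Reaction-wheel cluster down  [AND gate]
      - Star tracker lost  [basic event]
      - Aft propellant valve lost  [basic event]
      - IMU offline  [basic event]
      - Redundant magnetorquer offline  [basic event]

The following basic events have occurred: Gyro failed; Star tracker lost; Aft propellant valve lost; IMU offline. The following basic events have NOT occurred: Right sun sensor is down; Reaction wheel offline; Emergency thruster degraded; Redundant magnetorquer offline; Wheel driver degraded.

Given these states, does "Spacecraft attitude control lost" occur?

No

Backup chain unavailable [AND]: Reaction wheel offline=not, Right sun sensor is down=not → not all inputs occur → does not occur.
Sensor suite inoperative [AND]: Wheel driver degraded=not, Gyro failed=occurs → not all inputs occur → does not occur.
Reaction-wheel cluster down [AND]: Star tracker lost=occurs, Aft propellant valve lost=occurs, IMU offline=occurs, Redundant magnetorquer offline=not → not all inputs occur → does not occur.
Momentum path down [OR]: Emergency thruster degraded=not, Reaction-wheel cluster down=not → no input occurs → does not occur.
Spacecraft attitude control lost [OR]: Backup chain unavailable=not, Sensor suite inoperative=not, Momentum path down=not → no input occurs → does not occur.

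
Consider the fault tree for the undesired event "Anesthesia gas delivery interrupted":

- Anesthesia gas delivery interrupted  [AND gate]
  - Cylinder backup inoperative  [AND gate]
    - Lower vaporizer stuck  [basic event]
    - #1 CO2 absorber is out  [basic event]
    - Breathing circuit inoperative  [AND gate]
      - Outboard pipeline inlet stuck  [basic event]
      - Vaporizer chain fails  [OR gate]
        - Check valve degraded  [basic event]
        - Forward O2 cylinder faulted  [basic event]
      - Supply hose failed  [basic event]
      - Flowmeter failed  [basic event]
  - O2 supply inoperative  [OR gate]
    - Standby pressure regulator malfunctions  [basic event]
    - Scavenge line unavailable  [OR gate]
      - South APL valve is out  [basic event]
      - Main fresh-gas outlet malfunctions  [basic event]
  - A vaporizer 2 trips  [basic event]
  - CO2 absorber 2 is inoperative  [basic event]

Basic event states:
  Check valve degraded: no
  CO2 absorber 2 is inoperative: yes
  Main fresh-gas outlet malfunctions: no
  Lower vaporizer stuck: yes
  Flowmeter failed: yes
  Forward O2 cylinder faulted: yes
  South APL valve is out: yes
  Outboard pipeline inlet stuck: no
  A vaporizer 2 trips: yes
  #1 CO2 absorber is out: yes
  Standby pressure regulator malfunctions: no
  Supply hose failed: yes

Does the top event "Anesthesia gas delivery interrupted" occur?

No

Vaporizer chain fails [OR]: Check valve degraded=not, Forward O2 cylinder faulted=occurs → at least one input occurs → occurs.
Breathing circuit inoperative [AND]: Outboard pipeline inlet stuck=not, Vaporizer chain fails=occurs, Supply hose failed=occurs, Flowmeter failed=occurs → not all inputs occur → does not occur.
Cylinder backup inoperative [AND]: Lower vaporizer stuck=occurs, #1 CO2 absorber is out=occurs, Breathing circuit inoperative=not → not all inputs occur → does not occur.
Scavenge line unavailable [OR]: South APL valve is out=occurs, Main fresh-gas outlet malfunctions=not → at least one input occurs → occurs.
O2 supply inoperative [OR]: Standby pressure regulator malfunctions=not, Scavenge line unavailable=occurs → at least one input occurs → occurs.
Anesthesia gas delivery interrupted [AND]: Cylinder backup inoperative=not, O2 supply inoperative=occurs, A vaporizer 2 trips=occurs, CO2 absorber 2 is inoperative=occurs → not all inputs occur → does not occur.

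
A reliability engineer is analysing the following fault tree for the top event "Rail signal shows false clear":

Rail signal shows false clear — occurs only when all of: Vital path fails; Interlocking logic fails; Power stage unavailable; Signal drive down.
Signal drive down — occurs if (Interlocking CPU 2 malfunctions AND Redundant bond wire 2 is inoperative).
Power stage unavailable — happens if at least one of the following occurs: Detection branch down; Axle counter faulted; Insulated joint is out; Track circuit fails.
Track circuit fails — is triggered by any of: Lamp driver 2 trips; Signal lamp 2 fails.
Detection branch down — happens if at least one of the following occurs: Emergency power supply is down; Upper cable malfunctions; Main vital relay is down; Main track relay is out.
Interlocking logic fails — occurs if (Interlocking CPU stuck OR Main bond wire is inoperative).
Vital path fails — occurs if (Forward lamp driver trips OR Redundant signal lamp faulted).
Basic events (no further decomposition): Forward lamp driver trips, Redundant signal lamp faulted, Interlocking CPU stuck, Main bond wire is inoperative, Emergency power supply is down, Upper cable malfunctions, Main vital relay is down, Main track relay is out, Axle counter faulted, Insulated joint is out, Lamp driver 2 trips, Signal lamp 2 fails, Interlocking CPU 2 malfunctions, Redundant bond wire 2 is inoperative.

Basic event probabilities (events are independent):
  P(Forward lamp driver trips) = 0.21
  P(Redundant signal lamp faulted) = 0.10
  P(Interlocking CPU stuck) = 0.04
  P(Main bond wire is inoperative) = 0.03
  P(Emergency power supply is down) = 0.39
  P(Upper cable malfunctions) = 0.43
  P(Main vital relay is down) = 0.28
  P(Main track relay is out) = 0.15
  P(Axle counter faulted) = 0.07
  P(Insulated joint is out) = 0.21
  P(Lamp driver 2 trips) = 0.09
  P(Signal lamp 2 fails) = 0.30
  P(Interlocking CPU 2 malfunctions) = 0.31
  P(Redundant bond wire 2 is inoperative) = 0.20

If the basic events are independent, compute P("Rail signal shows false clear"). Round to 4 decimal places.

P(Vital path fails) [OR] = 1 − (1−0.21) × (1−0.10) = 0.289000
P(Interlocking logic fails) [OR] = 1 − (1−0.04) × (1−0.03) = 0.068800
P(Detection branch down) [OR] = 1 − (1−0.39) × (1−0.43) × (1−0.28) × (1−0.15) = 0.787208
P(Track circuit fails) [OR] = 1 − (1−0.09) × (1−0.30) = 0.363000
P(Power stage unavailable) [OR] = 1 − (1−0.787208) × (1−0.07) × (1−0.21) × (1−0.363000) = 0.900413
P(Signal drive down) [AND] = 0.31 × 0.20 = 0.062000
P(Rail signal shows false clear) [AND] = 0.289000 × 0.068800 × 0.900413 × 0.062000 = 0.001110
Rounded to 4 decimal places: P(Rail signal shows false clear) ≈ 0.0011.

0.0011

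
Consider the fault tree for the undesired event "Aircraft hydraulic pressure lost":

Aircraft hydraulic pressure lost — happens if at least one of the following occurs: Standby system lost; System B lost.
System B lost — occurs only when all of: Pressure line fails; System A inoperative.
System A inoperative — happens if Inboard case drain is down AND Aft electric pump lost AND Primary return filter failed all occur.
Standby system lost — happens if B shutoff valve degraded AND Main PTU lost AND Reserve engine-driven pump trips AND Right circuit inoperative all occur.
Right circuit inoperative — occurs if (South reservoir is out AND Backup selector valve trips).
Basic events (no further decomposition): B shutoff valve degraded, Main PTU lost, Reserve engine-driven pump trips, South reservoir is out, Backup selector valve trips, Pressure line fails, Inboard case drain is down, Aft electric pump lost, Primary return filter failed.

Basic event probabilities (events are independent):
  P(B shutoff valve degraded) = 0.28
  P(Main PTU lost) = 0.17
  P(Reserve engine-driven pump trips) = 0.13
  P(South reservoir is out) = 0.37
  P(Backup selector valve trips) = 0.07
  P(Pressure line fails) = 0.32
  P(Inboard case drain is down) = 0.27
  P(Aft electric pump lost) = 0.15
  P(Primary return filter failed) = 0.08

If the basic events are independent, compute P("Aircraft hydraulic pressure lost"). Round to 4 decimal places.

0.0012

P(Right circuit inoperative) [AND] = 0.37 × 0.07 = 0.025900
P(Standby system lost) [AND] = 0.28 × 0.17 × 0.13 × 0.025900 = 0.000160
P(System A inoperative) [AND] = 0.27 × 0.15 × 0.08 = 0.003240
P(System B lost) [AND] = 0.32 × 0.003240 = 0.001037
P(Aircraft hydraulic pressure lost) [OR] = 1 − (1−0.000160) × (1−0.001037) = 0.001197
Rounded to 4 decimal places: P(Aircraft hydraulic pressure lost) ≈ 0.0012.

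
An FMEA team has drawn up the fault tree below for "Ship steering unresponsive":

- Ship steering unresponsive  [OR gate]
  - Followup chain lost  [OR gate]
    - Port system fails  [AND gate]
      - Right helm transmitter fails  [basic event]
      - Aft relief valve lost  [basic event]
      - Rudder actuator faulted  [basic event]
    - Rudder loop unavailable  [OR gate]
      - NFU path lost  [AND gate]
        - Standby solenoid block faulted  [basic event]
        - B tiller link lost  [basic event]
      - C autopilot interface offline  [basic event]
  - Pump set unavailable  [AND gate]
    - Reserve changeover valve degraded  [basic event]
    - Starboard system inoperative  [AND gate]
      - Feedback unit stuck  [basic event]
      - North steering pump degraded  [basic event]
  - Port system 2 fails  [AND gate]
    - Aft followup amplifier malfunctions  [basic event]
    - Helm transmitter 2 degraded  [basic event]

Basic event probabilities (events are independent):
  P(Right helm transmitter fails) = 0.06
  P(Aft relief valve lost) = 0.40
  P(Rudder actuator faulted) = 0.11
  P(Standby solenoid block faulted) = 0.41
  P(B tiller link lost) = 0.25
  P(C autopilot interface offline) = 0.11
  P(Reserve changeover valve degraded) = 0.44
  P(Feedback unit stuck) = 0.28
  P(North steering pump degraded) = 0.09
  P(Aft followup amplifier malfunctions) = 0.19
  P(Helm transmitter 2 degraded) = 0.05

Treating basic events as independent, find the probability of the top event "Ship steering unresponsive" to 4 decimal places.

0.2197

P(Port system fails) [AND] = 0.06 × 0.40 × 0.11 = 0.002640
P(NFU path lost) [AND] = 0.41 × 0.25 = 0.102500
P(Rudder loop unavailable) [OR] = 1 − (1−0.102500) × (1−0.11) = 0.201225
P(Followup chain lost) [OR] = 1 − (1−0.002640) × (1−0.201225) = 0.203334
P(Starboard system inoperative) [AND] = 0.28 × 0.09 = 0.025200
P(Pump set unavailable) [AND] = 0.44 × 0.025200 = 0.011088
P(Port system 2 fails) [AND] = 0.19 × 0.05 = 0.009500
P(Ship steering unresponsive) [OR] = 1 − (1−0.203334) × (1−0.011088) × (1−0.009500) = 0.219652
Rounded to 4 decimal places: P(Ship steering unresponsive) ≈ 0.2197.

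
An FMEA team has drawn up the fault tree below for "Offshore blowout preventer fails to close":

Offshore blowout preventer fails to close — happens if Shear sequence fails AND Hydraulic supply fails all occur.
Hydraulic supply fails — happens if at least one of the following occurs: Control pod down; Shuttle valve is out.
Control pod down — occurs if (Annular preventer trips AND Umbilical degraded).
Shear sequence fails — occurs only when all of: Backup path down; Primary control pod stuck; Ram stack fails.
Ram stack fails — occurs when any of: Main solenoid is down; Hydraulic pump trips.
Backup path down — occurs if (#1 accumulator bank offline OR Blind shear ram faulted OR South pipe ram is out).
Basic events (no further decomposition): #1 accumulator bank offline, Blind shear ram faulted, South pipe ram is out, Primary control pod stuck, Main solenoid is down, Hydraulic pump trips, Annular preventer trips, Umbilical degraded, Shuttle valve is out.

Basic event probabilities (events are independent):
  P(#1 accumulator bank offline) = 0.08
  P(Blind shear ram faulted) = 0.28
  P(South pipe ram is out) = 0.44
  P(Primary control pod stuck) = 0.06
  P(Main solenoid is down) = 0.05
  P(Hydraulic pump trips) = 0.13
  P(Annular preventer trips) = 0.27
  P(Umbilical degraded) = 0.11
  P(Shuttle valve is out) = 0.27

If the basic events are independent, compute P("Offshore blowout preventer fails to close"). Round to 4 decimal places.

0.0019

P(Backup path down) [OR] = 1 − (1−0.08) × (1−0.28) × (1−0.44) = 0.629056
P(Ram stack fails) [OR] = 1 − (1−0.05) × (1−0.13) = 0.173500
P(Shear sequence fails) [AND] = 0.629056 × 0.06 × 0.173500 = 0.006548
P(Control pod down) [AND] = 0.27 × 0.11 = 0.029700
P(Hydraulic supply fails) [OR] = 1 − (1−0.029700) × (1−0.27) = 0.291681
P(Offshore blowout preventer fails to close) [AND] = 0.006548 × 0.291681 = 0.001910
Rounded to 4 decimal places: P(Offshore blowout preventer fails to close) ≈ 0.0019.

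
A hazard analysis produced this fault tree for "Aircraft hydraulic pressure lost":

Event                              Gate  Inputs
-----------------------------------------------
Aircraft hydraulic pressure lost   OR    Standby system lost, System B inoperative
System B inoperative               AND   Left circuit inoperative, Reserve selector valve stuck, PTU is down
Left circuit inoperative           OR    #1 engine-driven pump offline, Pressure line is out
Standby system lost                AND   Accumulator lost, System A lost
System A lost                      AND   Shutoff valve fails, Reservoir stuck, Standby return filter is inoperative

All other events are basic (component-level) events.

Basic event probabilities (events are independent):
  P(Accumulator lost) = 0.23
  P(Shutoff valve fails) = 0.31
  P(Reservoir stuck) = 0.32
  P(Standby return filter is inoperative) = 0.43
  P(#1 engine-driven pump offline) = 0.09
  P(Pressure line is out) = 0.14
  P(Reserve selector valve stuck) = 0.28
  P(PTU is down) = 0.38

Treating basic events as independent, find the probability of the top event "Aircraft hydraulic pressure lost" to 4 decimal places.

P(System A lost) [AND] = 0.31 × 0.32 × 0.43 = 0.042656
P(Standby system lost) [AND] = 0.23 × 0.042656 = 0.009811
P(Left circuit inoperative) [OR] = 1 − (1−0.09) × (1−0.14) = 0.217400
P(System B inoperative) [AND] = 0.217400 × 0.28 × 0.38 = 0.023131
P(Aircraft hydraulic pressure lost) [OR] = 1 − (1−0.009811) × (1−0.023131) = 0.032715
Rounded to 4 decimal places: P(Aircraft hydraulic pressure lost) ≈ 0.0327.

0.0327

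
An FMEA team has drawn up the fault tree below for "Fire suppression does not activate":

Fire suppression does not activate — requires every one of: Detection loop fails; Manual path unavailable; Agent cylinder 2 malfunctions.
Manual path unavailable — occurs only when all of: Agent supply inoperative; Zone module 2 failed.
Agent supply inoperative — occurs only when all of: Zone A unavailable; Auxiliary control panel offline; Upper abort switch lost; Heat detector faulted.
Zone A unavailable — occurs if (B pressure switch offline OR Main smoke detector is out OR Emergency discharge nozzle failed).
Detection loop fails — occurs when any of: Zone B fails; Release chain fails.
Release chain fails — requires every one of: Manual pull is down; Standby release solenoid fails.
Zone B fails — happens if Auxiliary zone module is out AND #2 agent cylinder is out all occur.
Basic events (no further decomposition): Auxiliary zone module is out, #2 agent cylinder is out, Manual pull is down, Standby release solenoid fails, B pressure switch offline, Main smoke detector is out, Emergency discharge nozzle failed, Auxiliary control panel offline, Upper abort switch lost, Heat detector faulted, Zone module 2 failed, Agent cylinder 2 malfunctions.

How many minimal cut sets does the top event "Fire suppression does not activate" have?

6

Zone B fails [AND]: one cut set from each child combined → 1 × 1 = 1 cut set(s).
Release chain fails [AND]: one cut set from each child combined → 1 × 1 = 1 cut set(s).
Detection loop fails [OR]: union of children's cut sets → 2 cut set(s).
Zone A unavailable [OR]: union of children's cut sets → 3 cut set(s).
Agent supply inoperative [AND]: one cut set from each child combined → 3 × 1 × 1 × 1 = 3 cut set(s).
Manual path unavailable [AND]: one cut set from each child combined → 3 × 1 = 3 cut set(s).
Fire suppression does not activate [AND]: one cut set from each child combined → 2 × 3 × 1 = 6 cut set(s).
Minimal cut sets: {#2 agent cylinder is out, Agent cylinder 2 malfunctions, Auxiliary control panel offline, Auxiliary zone module is out, B pressure switch offline, Heat detector faulted, Upper abort switch lost, Zone module 2 failed}; {#2 agent cylinder is out, Agent cylinder 2 malfunctions, Auxiliary control panel offline, Auxiliary zone module is out, Heat detector faulted, Main smoke detector is out, Upper abort switch lost, Zone module 2 failed}; {#2 agent cylinder is out, Agent cylinder 2 malfunctions, Auxiliary control panel offline, Auxiliary zone module is out, Emergency discharge nozzle failed, Heat detector faulted, Upper abort switch lost, Zone module 2 failed}; {Agent cylinder 2 malfunctions, Auxiliary control panel offline, B pressure switch offline, Heat detector faulted, Manual pull is down, Standby release solenoid fails, Upper abort switch lost, Zone module 2 failed}; {Agent cylinder 2 malfunctions, Auxiliary control panel offline, Heat detector faulted, Main smoke detector is out, Manual pull is down, Standby release solenoid fails, Upper abort switch lost, Zone module 2 failed}; {Agent cylinder 2 malfunctions, Auxiliary control panel offline, Emergency discharge nozzle failed, Heat detector faulted, Manual pull is down, Standby release solenoid fails, Upper abort switch lost, Zone module 2 failed}.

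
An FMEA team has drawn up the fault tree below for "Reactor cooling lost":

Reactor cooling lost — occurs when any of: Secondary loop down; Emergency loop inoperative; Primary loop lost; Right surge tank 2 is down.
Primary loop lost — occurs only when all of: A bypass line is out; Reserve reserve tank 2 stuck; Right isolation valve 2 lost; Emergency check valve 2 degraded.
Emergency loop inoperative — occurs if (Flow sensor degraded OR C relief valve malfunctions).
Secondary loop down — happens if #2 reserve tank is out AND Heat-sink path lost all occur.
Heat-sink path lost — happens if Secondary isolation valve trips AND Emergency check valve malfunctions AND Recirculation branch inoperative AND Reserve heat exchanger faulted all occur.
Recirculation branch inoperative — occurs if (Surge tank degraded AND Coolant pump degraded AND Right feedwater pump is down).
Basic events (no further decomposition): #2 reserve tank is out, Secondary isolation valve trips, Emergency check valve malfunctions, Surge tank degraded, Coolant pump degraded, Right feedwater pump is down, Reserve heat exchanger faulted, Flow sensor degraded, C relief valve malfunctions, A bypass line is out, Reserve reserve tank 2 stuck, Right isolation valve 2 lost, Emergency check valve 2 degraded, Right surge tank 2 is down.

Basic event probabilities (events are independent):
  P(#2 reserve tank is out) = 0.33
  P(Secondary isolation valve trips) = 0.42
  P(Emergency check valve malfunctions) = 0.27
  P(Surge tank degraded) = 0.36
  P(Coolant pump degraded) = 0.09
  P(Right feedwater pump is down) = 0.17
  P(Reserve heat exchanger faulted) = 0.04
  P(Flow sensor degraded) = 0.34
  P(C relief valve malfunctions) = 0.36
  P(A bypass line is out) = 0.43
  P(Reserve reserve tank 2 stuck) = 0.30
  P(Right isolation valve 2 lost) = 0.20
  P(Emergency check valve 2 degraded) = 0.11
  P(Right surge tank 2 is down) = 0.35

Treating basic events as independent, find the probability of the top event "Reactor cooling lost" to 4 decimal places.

P(Recirculation branch inoperative) [AND] = 0.36 × 0.09 × 0.17 = 0.005508
P(Heat-sink path lost) [AND] = 0.42 × 0.27 × 0.005508 × 0.04 = 0.000025
P(Secondary loop down) [AND] = 0.33 × 0.000025 = 0.000008
P(Emergency loop inoperative) [OR] = 1 − (1−0.34) × (1−0.36) = 0.577600
P(Primary loop lost) [AND] = 0.43 × 0.30 × 0.20 × 0.11 = 0.002838
P(Reactor cooling lost) [OR] = 1 − (1−0.000008) × (1−0.577600) × (1−0.002838) × (1−0.35) = 0.726221
Rounded to 4 decimal places: P(Reactor cooling lost) ≈ 0.7262.

0.7262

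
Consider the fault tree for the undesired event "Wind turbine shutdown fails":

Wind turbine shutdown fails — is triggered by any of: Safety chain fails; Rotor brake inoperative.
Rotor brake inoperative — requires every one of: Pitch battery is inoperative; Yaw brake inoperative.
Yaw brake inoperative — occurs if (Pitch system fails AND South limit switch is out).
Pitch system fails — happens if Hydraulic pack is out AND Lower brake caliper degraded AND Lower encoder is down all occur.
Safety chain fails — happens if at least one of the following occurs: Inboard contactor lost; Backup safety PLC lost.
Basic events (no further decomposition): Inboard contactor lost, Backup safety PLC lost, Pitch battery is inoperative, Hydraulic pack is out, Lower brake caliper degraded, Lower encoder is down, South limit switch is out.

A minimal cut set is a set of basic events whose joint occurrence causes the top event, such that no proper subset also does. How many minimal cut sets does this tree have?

Safety chain fails [OR]: union of children's cut sets → 2 cut set(s).
Pitch system fails [AND]: one cut set from each child combined → 1 × 1 × 1 = 1 cut set(s).
Yaw brake inoperative [AND]: one cut set from each child combined → 1 × 1 = 1 cut set(s).
Rotor brake inoperative [AND]: one cut set from each child combined → 1 × 1 = 1 cut set(s).
Wind turbine shutdown fails [OR]: union of children's cut sets → 3 cut set(s).
Minimal cut sets: {Inboard contactor lost}; {Backup safety PLC lost}; {Hydraulic pack is out, Lower brake caliper degraded, Lower encoder is down, Pitch battery is inoperative, South limit switch is out}.

3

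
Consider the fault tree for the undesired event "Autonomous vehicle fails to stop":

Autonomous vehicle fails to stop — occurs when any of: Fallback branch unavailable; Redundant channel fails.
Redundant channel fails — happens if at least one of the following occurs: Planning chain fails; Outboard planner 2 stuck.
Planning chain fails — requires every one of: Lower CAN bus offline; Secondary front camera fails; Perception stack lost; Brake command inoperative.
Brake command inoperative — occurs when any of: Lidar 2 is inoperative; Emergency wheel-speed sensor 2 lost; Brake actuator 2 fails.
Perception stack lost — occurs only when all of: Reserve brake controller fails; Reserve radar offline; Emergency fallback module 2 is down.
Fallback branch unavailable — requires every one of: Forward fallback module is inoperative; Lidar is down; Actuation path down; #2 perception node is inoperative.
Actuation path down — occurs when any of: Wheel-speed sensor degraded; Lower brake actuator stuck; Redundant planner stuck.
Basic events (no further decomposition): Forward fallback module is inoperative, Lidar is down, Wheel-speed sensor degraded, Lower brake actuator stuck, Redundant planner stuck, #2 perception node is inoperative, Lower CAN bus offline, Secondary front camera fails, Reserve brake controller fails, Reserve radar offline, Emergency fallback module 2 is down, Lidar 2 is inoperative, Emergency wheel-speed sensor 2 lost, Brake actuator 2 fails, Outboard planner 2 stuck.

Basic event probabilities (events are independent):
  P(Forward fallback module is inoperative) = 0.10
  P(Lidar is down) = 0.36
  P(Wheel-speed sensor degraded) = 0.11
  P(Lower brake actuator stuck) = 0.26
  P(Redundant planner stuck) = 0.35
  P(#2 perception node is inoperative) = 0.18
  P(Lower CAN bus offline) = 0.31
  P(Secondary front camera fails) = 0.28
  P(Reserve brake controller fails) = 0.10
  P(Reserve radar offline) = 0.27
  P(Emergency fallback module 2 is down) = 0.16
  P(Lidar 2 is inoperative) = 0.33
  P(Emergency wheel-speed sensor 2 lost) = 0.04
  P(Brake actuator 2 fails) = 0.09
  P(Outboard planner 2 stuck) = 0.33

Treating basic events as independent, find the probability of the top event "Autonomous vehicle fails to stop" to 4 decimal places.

P(Actuation path down) [OR] = 1 − (1−0.11) × (1−0.26) × (1−0.35) = 0.571910
P(Fallback branch unavailable) [AND] = 0.10 × 0.36 × 0.571910 × 0.18 = 0.003706
P(Perception stack lost) [AND] = 0.10 × 0.27 × 0.16 = 0.004320
P(Brake command inoperative) [OR] = 1 − (1−0.33) × (1−0.04) × (1−0.09) = 0.414688
P(Planning chain fails) [AND] = 0.31 × 0.28 × 0.004320 × 0.414688 = 0.000155
P(Redundant channel fails) [OR] = 1 − (1−0.000155) × (1−0.33) = 0.330104
P(Autonomous vehicle fails to stop) [OR] = 1 − (1−0.003706) × (1−0.330104) = 0.332587
Rounded to 4 decimal places: P(Autonomous vehicle fails to stop) ≈ 0.3326.

0.3326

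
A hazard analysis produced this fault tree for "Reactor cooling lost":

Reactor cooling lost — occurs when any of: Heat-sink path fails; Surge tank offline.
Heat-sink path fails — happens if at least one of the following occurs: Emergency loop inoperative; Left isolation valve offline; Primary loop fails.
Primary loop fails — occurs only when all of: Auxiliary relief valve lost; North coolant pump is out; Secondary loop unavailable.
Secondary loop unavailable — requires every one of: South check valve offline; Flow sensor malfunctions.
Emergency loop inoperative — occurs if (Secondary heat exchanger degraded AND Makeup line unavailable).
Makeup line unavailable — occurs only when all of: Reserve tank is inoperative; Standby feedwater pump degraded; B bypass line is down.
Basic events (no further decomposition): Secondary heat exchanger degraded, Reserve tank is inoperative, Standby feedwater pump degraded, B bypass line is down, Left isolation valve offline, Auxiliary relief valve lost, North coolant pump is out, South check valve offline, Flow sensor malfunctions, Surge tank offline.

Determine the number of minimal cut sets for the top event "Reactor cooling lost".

Makeup line unavailable [AND]: one cut set from each child combined → 1 × 1 × 1 = 1 cut set(s).
Emergency loop inoperative [AND]: one cut set from each child combined → 1 × 1 = 1 cut set(s).
Secondary loop unavailable [AND]: one cut set from each child combined → 1 × 1 = 1 cut set(s).
Primary loop fails [AND]: one cut set from each child combined → 1 × 1 × 1 = 1 cut set(s).
Heat-sink path fails [OR]: union of children's cut sets → 3 cut set(s).
Reactor cooling lost [OR]: union of children's cut sets → 4 cut set(s).
Minimal cut sets: {B bypass line is down, Reserve tank is inoperative, Secondary heat exchanger degraded, Standby feedwater pump degraded}; {Left isolation valve offline}; {Auxiliary relief valve lost, Flow sensor malfunctions, North coolant pump is out, South check valve offline}; {Surge tank offline}.

4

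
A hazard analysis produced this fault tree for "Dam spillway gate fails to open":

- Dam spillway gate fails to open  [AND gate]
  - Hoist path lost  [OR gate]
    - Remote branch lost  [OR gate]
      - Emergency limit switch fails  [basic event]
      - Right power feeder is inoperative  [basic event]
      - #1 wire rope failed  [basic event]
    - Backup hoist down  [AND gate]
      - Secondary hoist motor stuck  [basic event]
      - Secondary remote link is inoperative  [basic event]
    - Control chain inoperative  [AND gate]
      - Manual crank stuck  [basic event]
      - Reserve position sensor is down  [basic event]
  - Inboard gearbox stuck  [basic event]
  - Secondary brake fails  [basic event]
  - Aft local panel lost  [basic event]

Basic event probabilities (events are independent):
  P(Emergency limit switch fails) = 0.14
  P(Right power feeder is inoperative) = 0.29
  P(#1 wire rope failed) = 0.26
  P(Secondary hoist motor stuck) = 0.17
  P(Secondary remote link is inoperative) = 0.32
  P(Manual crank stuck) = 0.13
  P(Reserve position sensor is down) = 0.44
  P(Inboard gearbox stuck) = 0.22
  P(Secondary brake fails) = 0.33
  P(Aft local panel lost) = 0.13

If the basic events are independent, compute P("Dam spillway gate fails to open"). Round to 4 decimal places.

P(Remote branch lost) [OR] = 1 − (1−0.14) × (1−0.29) × (1−0.26) = 0.548156
P(Backup hoist down) [AND] = 0.17 × 0.32 = 0.054400
P(Control chain inoperative) [AND] = 0.13 × 0.44 = 0.057200
P(Hoist path lost) [OR] = 1 − (1−0.548156) × (1−0.054400) × (1−0.057200) = 0.597176
P(Dam spillway gate fails to open) [AND] = 0.597176 × 0.22 × 0.33 × 0.13 = 0.005636
Rounded to 4 decimal places: P(Dam spillway gate fails to open) ≈ 0.0056.

0.0056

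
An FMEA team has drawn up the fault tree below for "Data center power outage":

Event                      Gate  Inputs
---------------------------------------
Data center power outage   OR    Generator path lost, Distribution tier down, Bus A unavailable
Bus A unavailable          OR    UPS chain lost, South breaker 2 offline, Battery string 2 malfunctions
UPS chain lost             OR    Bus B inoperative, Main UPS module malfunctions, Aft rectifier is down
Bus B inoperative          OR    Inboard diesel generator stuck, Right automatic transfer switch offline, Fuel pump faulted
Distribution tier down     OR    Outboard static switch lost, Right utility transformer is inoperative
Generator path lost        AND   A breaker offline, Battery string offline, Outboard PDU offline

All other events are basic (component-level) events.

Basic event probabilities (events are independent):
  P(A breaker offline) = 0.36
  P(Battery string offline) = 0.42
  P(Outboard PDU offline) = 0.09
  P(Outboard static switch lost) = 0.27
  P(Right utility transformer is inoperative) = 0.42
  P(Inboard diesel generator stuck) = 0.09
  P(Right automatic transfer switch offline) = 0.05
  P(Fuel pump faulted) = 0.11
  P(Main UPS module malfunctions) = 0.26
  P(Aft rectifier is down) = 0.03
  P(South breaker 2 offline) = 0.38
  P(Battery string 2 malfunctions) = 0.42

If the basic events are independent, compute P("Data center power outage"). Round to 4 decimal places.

0.9171

P(Generator path lost) [AND] = 0.36 × 0.42 × 0.09 = 0.013608
P(Distribution tier down) [OR] = 1 − (1−0.27) × (1−0.42) = 0.576600
P(Bus B inoperative) [OR] = 1 − (1−0.09) × (1−0.05) × (1−0.11) = 0.230595
P(UPS chain lost) [OR] = 1 − (1−0.230595) × (1−0.26) × (1−0.03) = 0.447721
P(Bus A unavailable) [OR] = 1 − (1−0.447721) × (1−0.38) × (1−0.42) = 0.801400
P(Data center power outage) [OR] = 1 − (1−0.013608) × (1−0.576600) × (1−0.801400) = 0.917057
Rounded to 4 decimal places: P(Data center power outage) ≈ 0.9171.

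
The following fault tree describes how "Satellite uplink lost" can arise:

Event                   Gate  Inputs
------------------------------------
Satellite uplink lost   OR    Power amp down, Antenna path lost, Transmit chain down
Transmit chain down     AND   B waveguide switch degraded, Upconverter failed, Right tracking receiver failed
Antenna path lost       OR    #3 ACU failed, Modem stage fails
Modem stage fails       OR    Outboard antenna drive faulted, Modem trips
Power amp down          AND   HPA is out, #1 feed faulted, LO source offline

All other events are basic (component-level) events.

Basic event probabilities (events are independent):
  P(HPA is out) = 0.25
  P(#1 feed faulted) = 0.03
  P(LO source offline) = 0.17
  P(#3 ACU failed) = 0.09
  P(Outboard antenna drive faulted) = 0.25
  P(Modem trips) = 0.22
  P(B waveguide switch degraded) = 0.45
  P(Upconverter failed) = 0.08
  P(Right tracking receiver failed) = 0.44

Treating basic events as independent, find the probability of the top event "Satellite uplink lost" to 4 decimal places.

P(Power amp down) [AND] = 0.25 × 0.03 × 0.17 = 0.001275
P(Modem stage fails) [OR] = 1 − (1−0.25) × (1−0.22) = 0.415000
P(Antenna path lost) [OR] = 1 − (1−0.09) × (1−0.415000) = 0.467650
P(Transmit chain down) [AND] = 0.45 × 0.08 × 0.44 = 0.015840
P(Satellite uplink lost) [OR] = 1 − (1−0.001275) × (1−0.467650) × (1−0.015840) = 0.476750
Rounded to 4 decimal places: P(Satellite uplink lost) ≈ 0.4768.

0.4768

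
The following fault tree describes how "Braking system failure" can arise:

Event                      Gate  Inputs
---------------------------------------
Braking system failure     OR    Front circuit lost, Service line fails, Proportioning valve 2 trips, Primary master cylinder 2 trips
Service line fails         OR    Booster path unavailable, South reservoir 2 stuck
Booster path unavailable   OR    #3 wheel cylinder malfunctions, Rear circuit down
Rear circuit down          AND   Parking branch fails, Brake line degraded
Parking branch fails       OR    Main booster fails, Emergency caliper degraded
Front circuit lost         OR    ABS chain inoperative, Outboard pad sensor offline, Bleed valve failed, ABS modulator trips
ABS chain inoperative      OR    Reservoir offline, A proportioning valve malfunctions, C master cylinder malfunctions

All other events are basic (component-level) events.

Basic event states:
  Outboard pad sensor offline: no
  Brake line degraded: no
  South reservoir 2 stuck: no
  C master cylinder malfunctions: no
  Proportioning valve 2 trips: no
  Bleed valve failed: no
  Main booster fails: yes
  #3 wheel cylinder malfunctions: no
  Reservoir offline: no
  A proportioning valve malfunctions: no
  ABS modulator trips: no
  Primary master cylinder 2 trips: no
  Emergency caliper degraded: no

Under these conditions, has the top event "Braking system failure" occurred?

No

ABS chain inoperative [OR]: Reservoir offline=not, A proportioning valve malfunctions=not, C master cylinder malfunctions=not → no input occurs → does not occur.
Front circuit lost [OR]: ABS chain inoperative=not, Outboard pad sensor offline=not, Bleed valve failed=not, ABS modulator trips=not → no input occurs → does not occur.
Parking branch fails [OR]: Main booster fails=occurs, Emergency caliper degraded=not → at least one input occurs → occurs.
Rear circuit down [AND]: Parking branch fails=occurs, Brake line degraded=not → not all inputs occur → does not occur.
Booster path unavailable [OR]: #3 wheel cylinder malfunctions=not, Rear circuit down=not → no input occurs → does not occur.
Service line fails [OR]: Booster path unavailable=not, South reservoir 2 stuck=not → no input occurs → does not occur.
Braking system failure [OR]: Front circuit lost=not, Service line fails=not, Proportioning valve 2 trips=not, Primary master cylinder 2 trips=not → no input occurs → does not occur.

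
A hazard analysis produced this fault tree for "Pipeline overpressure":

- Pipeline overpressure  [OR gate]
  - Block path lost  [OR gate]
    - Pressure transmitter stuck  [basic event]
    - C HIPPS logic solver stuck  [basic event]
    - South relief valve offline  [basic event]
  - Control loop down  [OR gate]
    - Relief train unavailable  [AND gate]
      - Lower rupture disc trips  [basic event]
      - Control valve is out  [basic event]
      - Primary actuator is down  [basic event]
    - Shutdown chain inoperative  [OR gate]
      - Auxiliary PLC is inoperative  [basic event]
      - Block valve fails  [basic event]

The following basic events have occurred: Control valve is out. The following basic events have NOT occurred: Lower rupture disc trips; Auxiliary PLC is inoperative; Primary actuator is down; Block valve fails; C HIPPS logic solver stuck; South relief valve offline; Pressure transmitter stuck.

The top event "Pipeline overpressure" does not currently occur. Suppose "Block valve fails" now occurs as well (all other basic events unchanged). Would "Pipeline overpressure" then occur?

Yes

Counterfactual: set "Block valve fails" to occurred.
Block path lost [OR]: Pressure transmitter stuck=not, C HIPPS logic solver stuck=not, South relief valve offline=not → no input occurs → does not occur.
Relief train unavailable [AND]: Lower rupture disc trips=not, Control valve is out=occurs, Primary actuator is down=not → not all inputs occur → does not occur.
Shutdown chain inoperative [OR]: Auxiliary PLC is inoperative=not, Block valve fails=occurs → at least one input occurs → occurs.
Control loop down [OR]: Relief train unavailable=not, Shutdown chain inoperative=occurs → at least one input occurs → occurs.
Pipeline overpressure [OR]: Block path lost=not, Control loop down=occurs → at least one input occurs → occurs.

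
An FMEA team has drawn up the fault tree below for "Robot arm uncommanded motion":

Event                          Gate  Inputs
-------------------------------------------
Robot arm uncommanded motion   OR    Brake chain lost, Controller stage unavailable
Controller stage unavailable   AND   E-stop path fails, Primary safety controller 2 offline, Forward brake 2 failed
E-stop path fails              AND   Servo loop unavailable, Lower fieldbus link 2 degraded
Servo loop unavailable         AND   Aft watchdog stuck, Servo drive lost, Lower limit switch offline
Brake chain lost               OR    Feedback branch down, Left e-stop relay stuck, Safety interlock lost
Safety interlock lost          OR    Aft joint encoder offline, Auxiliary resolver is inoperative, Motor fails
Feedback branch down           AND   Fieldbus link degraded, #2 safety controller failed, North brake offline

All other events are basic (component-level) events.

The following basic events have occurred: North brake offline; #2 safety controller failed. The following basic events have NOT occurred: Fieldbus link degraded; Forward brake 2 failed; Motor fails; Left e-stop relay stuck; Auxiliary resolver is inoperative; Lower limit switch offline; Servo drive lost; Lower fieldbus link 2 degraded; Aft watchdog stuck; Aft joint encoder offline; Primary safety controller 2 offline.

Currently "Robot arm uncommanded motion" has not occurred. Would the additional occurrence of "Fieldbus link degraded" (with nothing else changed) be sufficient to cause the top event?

Yes

Counterfactual: set "Fieldbus link degraded" to occurred.
Feedback branch down [AND]: Fieldbus link degraded=occurs, #2 safety controller failed=occurs, North brake offline=occurs → all inputs occur → occurs.
Safety interlock lost [OR]: Aft joint encoder offline=not, Auxiliary resolver is inoperative=not, Motor fails=not → no input occurs → does not occur.
Brake chain lost [OR]: Feedback branch down=occurs, Left e-stop relay stuck=not, Safety interlock lost=not → at least one input occurs → occurs.
Servo loop unavailable [AND]: Aft watchdog stuck=not, Servo drive lost=not, Lower limit switch offline=not → not all inputs occur → does not occur.
E-stop path fails [AND]: Servo loop unavailable=not, Lower fieldbus link 2 degraded=not → not all inputs occur → does not occur.
Controller stage unavailable [AND]: E-stop path fails=not, Primary safety controller 2 offline=not, Forward brake 2 failed=not → not all inputs occur → does not occur.
Robot arm uncommanded motion [OR]: Brake chain lost=occurs, Controller stage unavailable=not → at least one input occurs → occurs.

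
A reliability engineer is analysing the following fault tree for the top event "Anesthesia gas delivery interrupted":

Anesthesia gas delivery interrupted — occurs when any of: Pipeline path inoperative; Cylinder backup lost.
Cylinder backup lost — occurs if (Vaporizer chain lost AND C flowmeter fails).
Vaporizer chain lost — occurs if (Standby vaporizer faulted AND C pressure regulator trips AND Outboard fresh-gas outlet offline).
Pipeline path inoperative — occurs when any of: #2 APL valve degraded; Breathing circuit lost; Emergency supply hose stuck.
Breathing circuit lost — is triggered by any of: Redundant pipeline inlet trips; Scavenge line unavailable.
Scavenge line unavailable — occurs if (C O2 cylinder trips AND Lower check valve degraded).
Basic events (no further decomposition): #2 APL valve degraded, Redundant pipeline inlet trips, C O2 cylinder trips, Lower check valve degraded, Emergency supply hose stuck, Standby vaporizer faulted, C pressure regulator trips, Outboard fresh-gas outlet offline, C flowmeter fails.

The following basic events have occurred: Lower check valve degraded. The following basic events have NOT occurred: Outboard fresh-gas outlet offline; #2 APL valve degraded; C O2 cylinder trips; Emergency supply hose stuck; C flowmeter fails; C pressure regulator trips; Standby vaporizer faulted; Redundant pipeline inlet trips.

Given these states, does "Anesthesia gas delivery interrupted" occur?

No

Scavenge line unavailable [AND]: C O2 cylinder trips=not, Lower check valve degraded=occurs → not all inputs occur → does not occur.
Breathing circuit lost [OR]: Redundant pipeline inlet trips=not, Scavenge line unavailable=not → no input occurs → does not occur.
Pipeline path inoperative [OR]: #2 APL valve degraded=not, Breathing circuit lost=not, Emergency supply hose stuck=not → no input occurs → does not occur.
Vaporizer chain lost [AND]: Standby vaporizer faulted=not, C pressure regulator trips=not, Outboard fresh-gas outlet offline=not → not all inputs occur → does not occur.
Cylinder backup lost [AND]: Vaporizer chain lost=not, C flowmeter fails=not → not all inputs occur → does not occur.
Anesthesia gas delivery interrupted [OR]: Pipeline path inoperative=not, Cylinder backup lost=not → no input occurs → does not occur.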